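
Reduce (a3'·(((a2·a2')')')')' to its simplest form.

(a3'·(((a2·a2')')')')'
= a3+((a2·a2')')'
= a3+a2·a2'
= a3

a3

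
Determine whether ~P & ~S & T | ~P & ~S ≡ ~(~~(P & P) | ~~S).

E1: ~P & ~S & T | ~P & ~S
    = ~P & ~S
E2: ~(~~(P & P) | ~~S)
    = ~(P & P) & ~S
    = ~P & ~S
Both reduce to ~P & ~S, so they are equivalent.

Yes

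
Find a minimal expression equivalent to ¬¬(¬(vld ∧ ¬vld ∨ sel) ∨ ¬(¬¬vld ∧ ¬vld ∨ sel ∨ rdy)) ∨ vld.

¬sel ∨ vld

¬¬(¬(vld ∧ ¬vld ∨ sel) ∨ ¬(¬¬vld ∧ ¬vld ∨ sel ∨ rdy)) ∨ vld
= ¬¬(¬(vld ∧ ¬vld ∨ sel) ∨ ¬(vld ∧ ¬vld ∨ sel ∨ rdy)) ∨ vld   — double negation
= ¬((vld ∧ ¬vld ∨ sel) ∧ (vld ∧ ¬vld ∨ sel ∨ rdy)) ∨ vld   — De Morgan
= ¬(vld ∧ ¬vld ∨ sel) ∨ vld   — absorption
= ¬sel ∨ vld   — complement / identity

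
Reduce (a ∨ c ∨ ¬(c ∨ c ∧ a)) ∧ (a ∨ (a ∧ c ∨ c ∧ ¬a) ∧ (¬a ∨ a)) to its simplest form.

a ∨ c

(a ∨ c ∨ ¬(c ∨ c ∧ a)) ∧ (a ∨ (a ∧ c ∨ c ∧ ¬a) ∧ (¬a ∨ a))
= (a ∨ c ∨ ¬c) ∧ (a ∨ (a ∧ c ∨ c ∧ ¬a) ∧ (¬a ∨ a))   [absorption]
= (a ∨ c ∨ ¬c) ∧ (a ∨ c ∧ (¬a ∨ a))   [distribution]
= (a ∨ c ∨ ¬c) ∧ (a ∨ c)   [complement / identity]
= a ∨ c   [absorption]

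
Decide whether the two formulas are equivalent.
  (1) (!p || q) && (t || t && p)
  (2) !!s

No

E1: (!p || q) && (t || t && p)
    = (!p || q) && t   [absorption]
E2: !!s
    = s   [double negation]
These differ: at p=0, q=0, s=1, t=0, E1 = 0 but E2 = 1.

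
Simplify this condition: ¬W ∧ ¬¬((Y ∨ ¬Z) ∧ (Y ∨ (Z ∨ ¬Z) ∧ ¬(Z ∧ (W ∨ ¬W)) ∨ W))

¬W ∧ (Y ∨ ¬Z)

¬W ∧ ¬¬((Y ∨ ¬Z) ∧ (Y ∨ (Z ∨ ¬Z) ∧ ¬(Z ∧ (W ∨ ¬W)) ∨ W))
= ¬W ∧ ¬¬((Y ∨ ¬Z) ∧ (Y ∨ (Z ∨ ¬Z) ∧ ¬Z ∨ W))   — complement / identity
= ¬W ∧ ¬¬((Y ∨ ¬Z) ∧ (Y ∨ ¬Z ∨ W))   — complement / identity
= ¬W ∧ ¬¬(Y ∨ ¬Z)   — absorption
= ¬W ∧ (Y ∨ ¬Z)   — double negation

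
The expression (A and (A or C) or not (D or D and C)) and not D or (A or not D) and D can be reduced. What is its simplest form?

A or not D

(A and (A or C) or not (D or D and C)) and not D or (A or not D) and D
= (A or not (D or D and C)) and not D or (A or not D) and D   — absorption
= (A or not D) and not D or (A or not D) and D   — absorption
= A or not D   — distribution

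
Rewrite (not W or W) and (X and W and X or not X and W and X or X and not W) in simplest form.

X

(not W or W) and (X and W and X or not X and W and X or X and not W)
= (not W or W) and (W and X or X and not W)   — distribution
= (not W or W) and X   — distribution
= X   — complement / identity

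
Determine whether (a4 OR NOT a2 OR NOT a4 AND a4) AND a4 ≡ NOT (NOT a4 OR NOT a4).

Yes

E1: (a4 OR NOT a2 OR NOT a4 AND a4) AND a4
    = (a4 OR NOT a2) AND a4   (complement / identity)
    = a4   (absorption)
E2: NOT (NOT a4 OR NOT a4)
    = NOT NOT a4   (idempotence)
    = a4   (double negation)
Both reduce to a4, so they are equivalent.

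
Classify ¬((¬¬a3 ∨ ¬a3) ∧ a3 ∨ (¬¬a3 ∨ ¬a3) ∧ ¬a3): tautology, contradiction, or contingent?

contradiction

¬((¬¬a3 ∨ ¬a3) ∧ a3 ∨ (¬¬a3 ∨ ¬a3) ∧ ¬a3)
= ¬(¬¬a3 ∨ ¬a3)   — distribution
= ¬a3 ∧ a3   — De Morgan
= False   — complement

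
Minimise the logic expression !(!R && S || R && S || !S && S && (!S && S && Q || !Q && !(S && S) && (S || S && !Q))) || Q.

!(!R && S || R && S || !S && S && (!S && S && Q || !Q && !(S && S) && (S || S && !Q))) || Q
= !(!R && S || R && S || !S && S && (!S && S && Q || !Q && !S && (S || S && !Q))) || Q   [idempotence]
= !(!R && S || R && S || !S && S && (!S && S && Q || !Q && !S && S)) || Q   [absorption]
= !(!R && S || R && S || !S && S && !S && S) || Q   [distribution]
= !(!R && S || R && S || !S && S) || Q   [idempotence]
= !(S || !S && S) || Q   [distribution]
= !S || Q   [complement / identity]

!S || Q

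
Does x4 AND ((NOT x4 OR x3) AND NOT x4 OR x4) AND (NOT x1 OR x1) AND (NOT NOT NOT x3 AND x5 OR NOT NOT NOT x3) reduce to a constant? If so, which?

x4 AND ((NOT x4 OR x3) AND NOT x4 OR x4) AND (NOT x1 OR x1) AND (NOT NOT NOT x3 AND x5 OR NOT NOT NOT x3)
= x4 AND (NOT x4 OR x4) AND (NOT x1 OR x1) AND (NOT NOT NOT x3 AND x5 OR NOT NOT NOT x3)   [absorption]
= x4 AND (NOT x1 OR x1) AND (NOT NOT NOT x3 AND x5 OR NOT NOT NOT x3)   [complement / identity]
= x4 AND (NOT x1 OR x1) AND NOT NOT NOT x3   [absorption]
= x4 AND (NOT x1 OR x1) AND NOT x3   [double negation]
= x4 AND NOT x3   [complement / identity]
This depends on x3, x4, so it is not a constant.

no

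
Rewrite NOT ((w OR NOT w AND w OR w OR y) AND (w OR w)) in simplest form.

NOT ((w OR NOT w AND w OR w OR y) AND (w OR w))
= NOT ((w OR w OR y) AND (w OR w))
= NOT (w OR w)
= NOT w

NOT w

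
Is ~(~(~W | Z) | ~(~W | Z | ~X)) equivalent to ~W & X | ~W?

No

E1: ~(~(~W | Z) | ~(~W | Z | ~X))
    = (~W | Z) & (~W | Z | ~X)   — De Morgan
    = ~W | Z   — absorption
E2: ~W & X | ~W
    = ~W   — absorption
These differ: at W=1, X=0, Z=1, E1 = 1 but E2 = 0.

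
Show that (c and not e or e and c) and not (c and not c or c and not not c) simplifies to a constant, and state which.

False

(c and not e or e and c) and not (c and not c or c and not not c)
= (c and not e or e and c) and not (c and not c or c and c)   [double negation]
= (c and not e or e and c) and not c   [distribution]
= c and not c   [distribution]
= False   [complement]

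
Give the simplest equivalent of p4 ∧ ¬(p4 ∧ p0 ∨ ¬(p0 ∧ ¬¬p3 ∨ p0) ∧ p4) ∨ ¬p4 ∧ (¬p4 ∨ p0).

p4 ∧ ¬(p4 ∧ p0 ∨ ¬(p0 ∧ ¬¬p3 ∨ p0) ∧ p4) ∨ ¬p4 ∧ (¬p4 ∨ p0)
= p4 ∧ ¬(p4 ∧ p0 ∨ ¬(p0 ∧ p3 ∨ p0) ∧ p4) ∨ ¬p4 ∧ (¬p4 ∨ p0)   (double negation)
= p4 ∧ ¬(p4 ∧ p0 ∨ ¬p0 ∧ p4) ∨ ¬p4 ∧ (¬p4 ∨ p0)   (absorption)
= p4 ∧ ¬p4 ∨ ¬p4 ∧ (¬p4 ∨ p0)   (distribution)
= p4 ∧ ¬p4 ∨ ¬p4   (absorption)
= ¬p4   (complement / identity)

¬p4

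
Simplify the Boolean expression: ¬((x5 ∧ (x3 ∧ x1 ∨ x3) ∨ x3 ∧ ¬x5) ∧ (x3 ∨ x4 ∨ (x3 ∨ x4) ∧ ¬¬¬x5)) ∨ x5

¬((x5 ∧ (x3 ∧ x1 ∨ x3) ∨ x3 ∧ ¬x5) ∧ (x3 ∨ x4 ∨ (x3 ∨ x4) ∧ ¬¬¬x5)) ∨ x5
= ¬((x5 ∧ x3 ∨ x3 ∧ ¬x5) ∧ (x3 ∨ x4 ∨ (x3 ∨ x4) ∧ ¬¬¬x5)) ∨ x5
= ¬(x3 ∧ (x3 ∨ x4 ∨ (x3 ∨ x4) ∧ ¬¬¬x5)) ∨ x5
= ¬(x3 ∧ (x3 ∨ x4 ∨ (x3 ∨ x4) ∧ ¬x5)) ∨ x5
= ¬(x3 ∧ (x3 ∨ x4)) ∨ x5
= ¬x3 ∨ x5

¬x3 ∨ x5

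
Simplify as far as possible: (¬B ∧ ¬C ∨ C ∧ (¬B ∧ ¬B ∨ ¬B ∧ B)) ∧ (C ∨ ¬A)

¬B ∧ (C ∨ ¬A)

(¬B ∧ ¬C ∨ C ∧ (¬B ∧ ¬B ∨ ¬B ∧ B)) ∧ (C ∨ ¬A)
= (¬B ∧ ¬C ∨ C ∧ ¬B) ∧ (C ∨ ¬A)   [distribution]
= ¬B ∧ (C ∨ ¬A)   [distribution]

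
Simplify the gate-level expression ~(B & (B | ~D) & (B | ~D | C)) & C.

~B & C

~(B & (B | ~D) & (B | ~D | C)) & C
= ~(B & (B | ~D)) & C   — absorption
= ~B & C   — absorption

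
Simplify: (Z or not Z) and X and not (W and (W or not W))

X and not W

(Z or not Z) and X and not (W and (W or not W))
= X and not (W and (W or not W))   [complement / identity]
= X and not W   [complement / identity]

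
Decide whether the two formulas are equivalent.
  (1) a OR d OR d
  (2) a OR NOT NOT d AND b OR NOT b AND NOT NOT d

Yes

E1: a OR d OR d
    = a OR d
E2: a OR NOT NOT d AND b OR NOT b AND NOT NOT d
    = a OR NOT NOT d
    = a OR d
Both reduce to a OR d, so they are equivalent.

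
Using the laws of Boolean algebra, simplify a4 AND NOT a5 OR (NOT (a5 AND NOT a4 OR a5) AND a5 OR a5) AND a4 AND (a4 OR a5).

a4

a4 AND NOT a5 OR (NOT (a5 AND NOT a4 OR a5) AND a5 OR a5) AND a4 AND (a4 OR a5)
= a4 AND NOT a5 OR (NOT a5 AND a5 OR a5) AND a4 AND (a4 OR a5)   — absorption
= a4 AND NOT a5 OR (NOT a5 AND a5 OR a5) AND a4   — absorption
= a4 AND NOT a5 OR a5 AND a4   — complement / identity
= a4   — distribution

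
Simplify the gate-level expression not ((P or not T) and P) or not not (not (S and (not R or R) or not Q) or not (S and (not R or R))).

not P or not S

not ((P or not T) and P) or not not (not (S and (not R or R) or not Q) or not (S and (not R or R)))
= not ((P or not T) and P) or not ((S and (not R or R) or not Q) and S and (not R or R))   — De Morgan
= not P or not ((S and (not R or R) or not Q) and S and (not R or R))   — absorption
= not P or not (S and (not R or R))   — absorption
= not P or not S   — complement / identity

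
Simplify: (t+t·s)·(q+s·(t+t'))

t·(q+s)

(t+t·s)·(q+s·(t+t'))
= t·(q+s·(t+t'))
= t·(q+s)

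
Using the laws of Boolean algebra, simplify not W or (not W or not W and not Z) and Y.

not W or (not W or not W and not Z) and Y
= not W or not W and Y
= not W

not W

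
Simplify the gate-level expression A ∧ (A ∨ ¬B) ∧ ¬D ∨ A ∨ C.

A ∨ C

A ∧ (A ∨ ¬B) ∧ ¬D ∨ A ∨ C
= A ∧ ¬D ∨ A ∨ C   — absorption
= A ∨ C   — absorption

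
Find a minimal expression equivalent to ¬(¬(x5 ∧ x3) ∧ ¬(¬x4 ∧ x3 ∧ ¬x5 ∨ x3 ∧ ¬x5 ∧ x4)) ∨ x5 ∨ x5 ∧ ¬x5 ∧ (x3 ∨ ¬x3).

¬(¬(x5 ∧ x3) ∧ ¬(¬x4 ∧ x3 ∧ ¬x5 ∨ x3 ∧ ¬x5 ∧ x4)) ∨ x5 ∨ x5 ∧ ¬x5 ∧ (x3 ∨ ¬x3)
= ¬(¬(x5 ∧ x3) ∧ ¬(¬x4 ∧ x3 ∧ ¬x5 ∨ x3 ∧ ¬x5 ∧ x4)) ∨ x5 ∨ x5 ∧ ¬x5   [complement / identity]
= ¬(¬(x5 ∧ x3) ∧ ¬(¬x4 ∧ x3 ∧ ¬x5 ∨ x3 ∧ ¬x5 ∧ x4)) ∨ x5   [complement / identity]
= x5 ∧ x3 ∨ ¬x4 ∧ x3 ∧ ¬x5 ∨ x3 ∧ ¬x5 ∧ x4 ∨ x5   [De Morgan]
= x5 ∧ x3 ∨ x3 ∧ ¬x5 ∨ x5   [distribution]
= x3 ∨ x5   [distribution]

x3 ∨ x5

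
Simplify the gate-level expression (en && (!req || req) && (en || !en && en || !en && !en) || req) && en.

en

(en && (!req || req) && (en || !en && en || !en && !en) || req) && en
= (en && (!req || req) && (en || !en) || req) && en   (distribution)
= (en && (en || !en) || req) && en   (complement / identity)
= (en || req) && en   (complement / identity)
= en   (absorption)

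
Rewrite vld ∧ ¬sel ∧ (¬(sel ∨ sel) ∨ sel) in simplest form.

vld ∧ ¬sel

vld ∧ ¬sel ∧ (¬(sel ∨ sel) ∨ sel)
= vld ∧ ¬sel ∧ (¬sel ∨ sel)   [idempotence]
= vld ∧ ¬sel   [complement / identity]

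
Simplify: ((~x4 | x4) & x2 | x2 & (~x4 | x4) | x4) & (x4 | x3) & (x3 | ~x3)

x2 & x3 | x4

((~x4 | x4) & x2 | x2 & (~x4 | x4) | x4) & (x4 | x3) & (x3 | ~x3)
= ((~x4 | x4) & (x2 | x2) | x4) & (x4 | x3) & (x3 | ~x3)   (distribution)
= (x2 | x2 | x4) & (x4 | x3) & (x3 | ~x3)   (complement / identity)
= (x2 | x2 | x4) & (x4 | x3)   (complement / identity)
= (x2 | x4) & (x4 | x3)   (idempotence)
= x2 & x3 | x4   (distribution)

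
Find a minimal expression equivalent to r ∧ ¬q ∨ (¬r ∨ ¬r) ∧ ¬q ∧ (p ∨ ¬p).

¬q

r ∧ ¬q ∨ (¬r ∨ ¬r) ∧ ¬q ∧ (p ∨ ¬p)
= r ∧ ¬q ∨ ¬r ∧ ¬q ∧ (p ∨ ¬p)   [idempotence]
= r ∧ ¬q ∨ ¬r ∧ ¬q   [complement / identity]
= ¬q   [distribution]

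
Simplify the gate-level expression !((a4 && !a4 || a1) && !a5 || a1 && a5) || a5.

!a1 || a5

!((a4 && !a4 || a1) && !a5 || a1 && a5) || a5
= !(a1 && !a5 || a1 && a5) || a5   (complement / identity)
= !a1 || a5   (distribution)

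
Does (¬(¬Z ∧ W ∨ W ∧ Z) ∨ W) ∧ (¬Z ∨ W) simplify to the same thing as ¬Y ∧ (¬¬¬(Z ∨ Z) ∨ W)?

E1: (¬(¬Z ∧ W ∨ W ∧ Z) ∨ W) ∧ (¬Z ∨ W)
    = (¬W ∨ W) ∧ (¬Z ∨ W)   [distribution]
    = ¬Z ∨ W   [complement / identity]
E2: ¬Y ∧ (¬¬¬(Z ∨ Z) ∨ W)
    = ¬Y ∧ (¬(Z ∨ Z) ∨ W)   [double negation]
    = ¬Y ∧ (¬Z ∨ W)   [idempotence]
These differ: at W=1, Y=1, Z=0, E1 = 1 but E2 = 0.

No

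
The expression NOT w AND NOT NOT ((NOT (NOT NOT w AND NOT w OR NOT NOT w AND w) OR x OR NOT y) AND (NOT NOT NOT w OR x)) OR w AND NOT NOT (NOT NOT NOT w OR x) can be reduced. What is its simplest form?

NOT w OR x

NOT w AND NOT NOT ((NOT (NOT NOT w AND NOT w OR NOT NOT w AND w) OR x OR NOT y) AND (NOT NOT NOT w OR x)) OR w AND NOT NOT (NOT NOT NOT w OR x)
= NOT w AND NOT NOT ((NOT NOT NOT w OR x OR NOT y) AND (NOT NOT NOT w OR x)) OR w AND NOT NOT (NOT NOT NOT w OR x)   — distribution
= NOT w AND NOT NOT (NOT NOT NOT w OR x) OR w AND NOT NOT (NOT NOT NOT w OR x)   — absorption
= NOT NOT (NOT NOT NOT w OR x)   — distribution
= NOT NOT NOT w OR x   — double negation
= NOT w OR x   — double negation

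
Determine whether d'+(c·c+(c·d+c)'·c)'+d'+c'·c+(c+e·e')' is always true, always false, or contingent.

d'+(c·c+(c·d+c)'·c)'+d'+c'·c+(c+e·e')'
= d'+(c·c+(c·d+c)'·c)'+d'+(c+e·e')'   (complement / identity)
= d'+(c·c+c'·c)'+d'+(c+e·e')'   (absorption)
= d'+c'+d'+(c+e·e')'   (distribution)
= d'+c'+d'+c'   (complement / identity)
= d'+c'   (idempotence)
This depends on c, d, so it is not a constant.

contingent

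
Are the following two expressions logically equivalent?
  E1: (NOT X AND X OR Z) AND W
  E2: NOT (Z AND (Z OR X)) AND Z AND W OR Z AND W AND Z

Yes

E1: (NOT X AND X OR Z) AND W
    = Z AND W   — complement / identity
E2: NOT (Z AND (Z OR X)) AND Z AND W OR Z AND W AND Z
    = NOT Z AND Z AND W OR Z AND W AND Z   — absorption
    = Z AND W   — distribution
Both reduce to Z AND W, so they are equivalent.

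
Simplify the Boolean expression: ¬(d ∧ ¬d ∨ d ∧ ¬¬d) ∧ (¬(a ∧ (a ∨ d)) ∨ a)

¬d

¬(d ∧ ¬d ∨ d ∧ ¬¬d) ∧ (¬(a ∧ (a ∨ d)) ∨ a)
= ¬(d ∧ ¬d ∨ d ∧ d) ∧ (¬(a ∧ (a ∨ d)) ∨ a)
= ¬d ∧ (¬(a ∧ (a ∨ d)) ∨ a)
= ¬d ∧ (¬a ∨ a)
= ¬d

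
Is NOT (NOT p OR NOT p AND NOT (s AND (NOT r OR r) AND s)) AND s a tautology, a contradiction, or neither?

NOT (NOT p OR NOT p AND NOT (s AND (NOT r OR r) AND s)) AND s
= NOT (NOT p OR NOT p AND NOT (s AND s)) AND s   — complement / identity
= NOT (NOT p OR NOT p AND NOT s) AND s   — idempotence
= NOT NOT p AND s   — absorption
= p AND s   — double negation
This depends on p, s, so it is not a constant.

neither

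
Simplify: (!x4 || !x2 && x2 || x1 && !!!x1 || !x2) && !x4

(!x4 || !x2 && x2 || x1 && !!!x1 || !x2) && !x4
= (!x4 || !x2 && x2 || x1 && !x1 || !x2) && !x4   (double negation)
= (!x4 || !x2 && x2 || !x2) && !x4   (complement / identity)
= (!x4 || !x2) && !x4   (complement / identity)
= !x4   (absorption)

!x4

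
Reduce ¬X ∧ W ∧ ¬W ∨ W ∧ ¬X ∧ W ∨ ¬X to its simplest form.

¬X ∧ W ∧ ¬W ∨ W ∧ ¬X ∧ W ∨ ¬X
= ¬X ∧ W ∨ ¬X   [distribution]
= ¬X   [absorption]

¬X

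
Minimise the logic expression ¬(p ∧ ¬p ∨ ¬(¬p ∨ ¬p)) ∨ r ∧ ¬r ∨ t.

¬p ∨ t

¬(p ∧ ¬p ∨ ¬(¬p ∨ ¬p)) ∨ r ∧ ¬r ∨ t
= ¬(p ∧ ¬p ∨ ¬(¬p ∨ ¬p)) ∨ t
= ¬(p ∧ ¬p ∨ p ∧ p) ∨ t
= ¬(p ∧ ¬p ∨ p) ∨ t
= ¬p ∨ t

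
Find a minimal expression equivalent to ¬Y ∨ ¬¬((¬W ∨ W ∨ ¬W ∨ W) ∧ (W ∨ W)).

¬Y ∨ ¬¬((¬W ∨ W ∨ ¬W ∨ W) ∧ (W ∨ W))
= ¬Y ∨ ¬¬((¬W ∨ W) ∧ (W ∨ W))
= ¬Y ∨ ¬¬(¬W ∧ W ∨ W)
= ¬Y ∨ ¬¬W
= ¬Y ∨ W

¬Y ∨ W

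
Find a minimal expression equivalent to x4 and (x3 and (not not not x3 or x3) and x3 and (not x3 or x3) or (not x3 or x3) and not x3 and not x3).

x4

x4 and (x3 and (not not not x3 or x3) and x3 and (not x3 or x3) or (not x3 or x3) and not x3 and not x3)
= x4 and (x3 and (not x3 or x3) and x3 and (not x3 or x3) or (not x3 or x3) and not x3 and not x3)   (double negation)
= x4 and (x3 and (not x3 or x3) and x3 and (not x3 or x3) or (not x3 or x3) and not x3)   (idempotence)
= x4 and (x3 and (not x3 or x3) or (not x3 or x3) and not x3)   (idempotence)
= x4 and (not x3 or x3)   (distribution)
= x4   (complement / identity)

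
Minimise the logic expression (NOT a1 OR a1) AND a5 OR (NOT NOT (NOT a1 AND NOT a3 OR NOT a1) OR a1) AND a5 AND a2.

(NOT a1 OR a1) AND a5 OR (NOT NOT (NOT a1 AND NOT a3 OR NOT a1) OR a1) AND a5 AND a2
= (NOT a1 OR a1) AND a5 OR (NOT NOT NOT a1 OR a1) AND a5 AND a2   [absorption]
= (NOT a1 OR a1) AND a5 OR (NOT a1 OR a1) AND a5 AND a2   [double negation]
= (NOT a1 OR a1) AND a5   [absorption]
= a5   [complement / identity]

a5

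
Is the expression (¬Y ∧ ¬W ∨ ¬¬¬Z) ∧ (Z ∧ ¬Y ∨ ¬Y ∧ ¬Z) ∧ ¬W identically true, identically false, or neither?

(¬Y ∧ ¬W ∨ ¬¬¬Z) ∧ (Z ∧ ¬Y ∨ ¬Y ∧ ¬Z) ∧ ¬W
= (¬Y ∧ ¬W ∨ ¬Z) ∧ (Z ∧ ¬Y ∨ ¬Y ∧ ¬Z) ∧ ¬W   (double negation)
= (¬Y ∧ ¬W ∨ ¬Z) ∧ ¬Y ∧ ¬W   (distribution)
= ¬Y ∧ ¬W   (absorption)
This depends on W, Y, so it is not a constant.

neither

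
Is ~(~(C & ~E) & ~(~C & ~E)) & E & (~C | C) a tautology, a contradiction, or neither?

~(~(C & ~E) & ~(~C & ~E)) & E & (~C | C)
= ~(~(C & ~E) & ~(~C & ~E)) & E   (complement / identity)
= (C & ~E | ~C & ~E) & E   (De Morgan)
= ~E & E   (distribution)
= 0   (complement)

contradiction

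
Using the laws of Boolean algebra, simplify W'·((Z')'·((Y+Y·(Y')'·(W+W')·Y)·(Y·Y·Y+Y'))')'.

W'·((Z')'·((Y+Y·(Y')'·(W+W')·Y)·(Y·Y·Y+Y'))')'
= W'·((Z')'·((Y+Y·(Y')'·Y)·(Y·Y·Y+Y'))')'   — complement / identity
= W'·((Z')'·((Y+Y·Y·Y)·(Y·Y·Y+Y'))')'   — double negation
= W'·((Z')'·(Y·Y'+Y·Y·Y)')'   — distribution
= W'·((Z')'·(Y·Y'+Y·Y)')'   — idempotence
= W'·((Z')'·Y')'   — distribution
= W'·(Z'+Y)   — De Morgan

W'·(Z'+Y)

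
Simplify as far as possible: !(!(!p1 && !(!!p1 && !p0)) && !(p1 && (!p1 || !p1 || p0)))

!p1 || p0

!(!(!p1 && !(!!p1 && !p0)) && !(p1 && (!p1 || !p1 || p0)))
= !(!(!p1 && (!p1 || p0)) && !(p1 && (!p1 || !p1 || p0)))   — De Morgan
= !(!(!p1 && (!p1 || p0)) && !(p1 && (!p1 || p0)))   — idempotence
= !p1 && (!p1 || p0) || p1 && (!p1 || p0)   — De Morgan
= !p1 || p0   — distribution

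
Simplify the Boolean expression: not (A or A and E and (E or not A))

not (A or A and E and (E or not A))
= not (A or A and E)
= not A

not A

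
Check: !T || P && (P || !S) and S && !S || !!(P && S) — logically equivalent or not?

No

E1: !T || P && (P || !S)
    = !T || P   [absorption]
E2: S && !S || !!(P && S)
    = !!(P && S)   [complement / identity]
    = P && S   [double negation]
These differ: at P=0, S=0, T=0, E1 = 1 but E2 = 0.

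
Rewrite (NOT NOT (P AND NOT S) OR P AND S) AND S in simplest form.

P AND S

(NOT NOT (P AND NOT S) OR P AND S) AND S
= (P AND NOT S OR P AND S) AND S   (double negation)
= P AND S   (distribution)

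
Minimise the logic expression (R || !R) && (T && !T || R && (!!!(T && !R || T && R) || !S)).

R && (!T || !S)

(R || !R) && (T && !T || R && (!!!(T && !R || T && R) || !S))
= (R || !R) && (T && !T || R && (!!!T || !S))   [distribution]
= T && !T || R && (!!!T || !S)   [complement / identity]
= R && (!!!T || !S)   [complement / identity]
= R && (!T || !S)   [double negation]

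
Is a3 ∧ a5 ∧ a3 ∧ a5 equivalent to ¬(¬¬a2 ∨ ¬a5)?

E1: a3 ∧ a5 ∧ a3 ∧ a5
    = a3 ∧ a5   — idempotence
E2: ¬(¬¬a2 ∨ ¬a5)
    = ¬a2 ∧ a5   — De Morgan
These differ: at a2=0, a3=0, a5=1, E1 = 0 but E2 = 1.

No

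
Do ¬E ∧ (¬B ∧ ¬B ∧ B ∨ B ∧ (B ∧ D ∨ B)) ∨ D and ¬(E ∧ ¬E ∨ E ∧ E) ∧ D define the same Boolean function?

No

E1: ¬E ∧ (¬B ∧ ¬B ∧ B ∨ B ∧ (B ∧ D ∨ B)) ∨ D
    = ¬E ∧ (¬B ∧ B ∨ B ∧ (B ∧ D ∨ B)) ∨ D
    = ¬E ∧ (¬B ∧ B ∨ B ∧ B) ∨ D
    = ¬E ∧ B ∨ D
E2: ¬(E ∧ ¬E ∨ E ∧ E) ∧ D
    = ¬E ∧ D
These differ: at B=1, D=0, E=0, E1 = 1 but E2 = 0.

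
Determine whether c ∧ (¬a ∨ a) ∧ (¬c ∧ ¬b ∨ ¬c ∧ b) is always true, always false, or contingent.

always false

c ∧ (¬a ∨ a) ∧ (¬c ∧ ¬b ∨ ¬c ∧ b)
= c ∧ (¬c ∧ ¬b ∨ ¬c ∧ b)   — complement / identity
= c ∧ ¬c   — distribution
= False   — complement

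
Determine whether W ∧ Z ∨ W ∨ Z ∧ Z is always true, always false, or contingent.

contingent

W ∧ Z ∨ W ∨ Z ∧ Z
= W ∧ Z ∨ W ∨ Z
= W ∨ Z
This depends on W, Z, so it is not a constant.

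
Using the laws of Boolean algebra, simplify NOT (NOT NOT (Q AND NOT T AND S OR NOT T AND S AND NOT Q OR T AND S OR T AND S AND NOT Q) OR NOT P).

NOT (NOT NOT (Q AND NOT T AND S OR NOT T AND S AND NOT Q OR T AND S OR T AND S AND NOT Q) OR NOT P)
= NOT (NOT NOT (NOT T AND S OR T AND S OR T AND S AND NOT Q) OR NOT P)   — distribution
= NOT (NOT NOT (NOT T AND S OR T AND S) OR NOT P)   — absorption
= NOT (NOT NOT S OR NOT P)   — distribution
= NOT S AND P   — De Morgan

NOT S AND P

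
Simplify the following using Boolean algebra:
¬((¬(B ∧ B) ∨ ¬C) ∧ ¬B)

B

¬((¬(B ∧ B) ∨ ¬C) ∧ ¬B)
= ¬((¬B ∨ ¬C) ∧ ¬B)
= ¬¬B
= B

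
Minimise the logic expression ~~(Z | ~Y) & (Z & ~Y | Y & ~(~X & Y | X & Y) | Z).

~~(Z | ~Y) & (Z & ~Y | Y & ~(~X & Y | X & Y) | Z)
= ~~(Z | ~Y) & (Z & ~Y | Y & ~Y | Z)
= (Z | ~Y) & (Z & ~Y | Y & ~Y | Z)
= (Z | ~Y) & (Z & ~Y | Z)
= (Z | ~Y) & Z
= Z

Z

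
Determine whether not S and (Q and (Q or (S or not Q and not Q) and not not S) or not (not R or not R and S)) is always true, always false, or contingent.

contingent

not S and (Q and (Q or (S or not Q and not Q) and not not S) or not (not R or not R and S))
= not S and (Q and (Q or (S or not Q and not Q) and not not S) or not not R)   (absorption)
= not S and (Q and (Q or (S or not Q) and not not S) or not not R)   (idempotence)
= not S and (Q and (Q or (S or not Q) and S) or not not R)   (double negation)
= not S and (Q and (Q or S) or not not R)   (absorption)
= not S and (Q or not not R)   (absorption)
= not S and (Q or R)   (double negation)
This depends on Q, R, S, so it is not a constant.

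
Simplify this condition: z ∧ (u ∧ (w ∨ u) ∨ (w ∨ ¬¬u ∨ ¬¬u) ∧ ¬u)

z ∧ (w ∨ u)

z ∧ (u ∧ (w ∨ u) ∨ (w ∨ ¬¬u ∨ ¬¬u) ∧ ¬u)
= z ∧ (u ∧ (w ∨ u) ∨ (w ∨ ¬¬u) ∧ ¬u)   (idempotence)
= z ∧ (u ∧ (w ∨ u) ∨ (w ∨ u) ∧ ¬u)   (double negation)
= z ∧ (w ∨ u)   (distribution)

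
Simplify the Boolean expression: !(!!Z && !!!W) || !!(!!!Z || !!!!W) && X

!(!!Z && !!!W) || !!(!!!Z || !!!!W) && X
= !(!!Z && !!!W) || !(!!Z && !!!W) && X
= !(!!Z && !!!W)
= !Z || !!W
= !Z || W

!Z || W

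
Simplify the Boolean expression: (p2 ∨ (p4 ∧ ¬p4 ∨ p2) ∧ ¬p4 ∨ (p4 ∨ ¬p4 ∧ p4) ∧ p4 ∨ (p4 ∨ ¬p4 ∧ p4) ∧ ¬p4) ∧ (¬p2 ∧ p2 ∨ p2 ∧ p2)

p2

(p2 ∨ (p4 ∧ ¬p4 ∨ p2) ∧ ¬p4 ∨ (p4 ∨ ¬p4 ∧ p4) ∧ p4 ∨ (p4 ∨ ¬p4 ∧ p4) ∧ ¬p4) ∧ (¬p2 ∧ p2 ∨ p2 ∧ p2)
= (p2 ∨ (p4 ∧ ¬p4 ∨ p2) ∧ ¬p4 ∨ p4 ∨ ¬p4 ∧ p4) ∧ (¬p2 ∧ p2 ∨ p2 ∧ p2)   [distribution]
= (p2 ∨ (p4 ∧ ¬p4 ∨ p2) ∧ ¬p4 ∨ p4) ∧ (¬p2 ∧ p2 ∨ p2 ∧ p2)   [complement / identity]
= (p2 ∨ (p4 ∧ ¬p4 ∨ p2) ∧ ¬p4 ∨ p4) ∧ p2   [distribution]
= (p2 ∨ p2 ∧ ¬p4 ∨ p4) ∧ p2   [complement / identity]
= (p2 ∨ p4) ∧ p2   [absorption]
= p2   [absorption]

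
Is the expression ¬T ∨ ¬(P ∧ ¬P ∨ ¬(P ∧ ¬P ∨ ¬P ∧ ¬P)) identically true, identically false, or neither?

¬T ∨ ¬(P ∧ ¬P ∨ ¬(P ∧ ¬P ∨ ¬P ∧ ¬P))
= ¬T ∨ ¬¬(P ∧ ¬P ∨ ¬P ∧ ¬P)   — complement / identity
= ¬T ∨ ¬¬¬P   — distribution
= ¬T ∨ ¬P   — double negation
This depends on P, T, so it is not a constant.

neither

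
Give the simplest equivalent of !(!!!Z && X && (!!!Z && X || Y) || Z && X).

!X

!(!!!Z && X && (!!!Z && X || Y) || Z && X)
= !(!!!Z && X || Z && X)   — absorption
= !(!Z && X || Z && X)   — double negation
= !X   — distribution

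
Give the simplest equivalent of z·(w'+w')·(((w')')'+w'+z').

z·w'

z·(w'+w')·(((w')')'+w'+z')
= z·(w'+w')·(w'+w'+z')   — double negation
= z·(w'+w')   — absorption
= z·w'   — idempotence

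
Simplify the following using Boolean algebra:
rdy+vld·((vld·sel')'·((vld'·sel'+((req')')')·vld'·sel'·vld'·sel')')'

rdy+vld·((vld·sel')'·((vld'·sel'+((req')')')·vld'·sel'·vld'·sel')')'
= rdy+vld·((vld·sel')'·((vld'·sel'+req')·vld'·sel'·vld'·sel')')'   (double negation)
= rdy+vld·(vld·sel'+(vld'·sel'+req')·vld'·sel'·vld'·sel')   (De Morgan)
= rdy+vld·(vld·sel'+vld'·sel'·vld'·sel')   (absorption)
= rdy+vld·(vld·sel'+vld'·sel')   (idempotence)
= rdy+vld·sel'   (distribution)

rdy+vld·sel'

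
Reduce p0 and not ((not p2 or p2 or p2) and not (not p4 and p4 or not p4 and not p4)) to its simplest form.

p0 and not ((not p2 or p2 or p2) and not (not p4 and p4 or not p4 and not p4))
= p0 and not ((not p2 or p2 or p2) and not not p4)   (distribution)
= p0 and not ((not p2 or p2 or p2) and p4)   (double negation)
= p0 and not ((not p2 or p2) and p4)   (idempotence)
= p0 and not p4   (complement / identity)

p0 and not p4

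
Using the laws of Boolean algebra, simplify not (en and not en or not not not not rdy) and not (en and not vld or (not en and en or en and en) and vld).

not (en and not en or not not not not rdy) and not (en and not vld or (not en and en or en and en) and vld)
= not (en and not en or not not not not rdy) and not (en and not vld or en and vld)   — distribution
= not (en and not en or not not not not rdy) and not en   — distribution
= not not not not not rdy and not en   — complement / identity
= not not not rdy and not en   — double negation
= not rdy and not en   — double negation

not rdy and not en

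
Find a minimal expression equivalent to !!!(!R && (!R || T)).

R

!!!(!R && (!R || T))
= !!!!R   — absorption
= !!R   — double negation
= R   — double negation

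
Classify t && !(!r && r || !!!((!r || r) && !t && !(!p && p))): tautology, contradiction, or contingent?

t && !(!r && r || !!!((!r || r) && !t && !(!p && p)))
= t && !(!r && r || !!!(!t && !(!p && p)))   [complement / identity]
= t && !(!r && r || !!(t || !p && p))   [De Morgan]
= t && !(!r && r || !!t)   [complement / identity]
= t && !!!t   [complement / identity]
= t && !t   [double negation]
= false   [complement]

contradiction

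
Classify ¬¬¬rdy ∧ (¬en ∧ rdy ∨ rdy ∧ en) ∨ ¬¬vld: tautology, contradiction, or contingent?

contingent

¬¬¬rdy ∧ (¬en ∧ rdy ∨ rdy ∧ en) ∨ ¬¬vld
= ¬¬¬rdy ∧ rdy ∨ ¬¬vld   — distribution
= ¬rdy ∧ rdy ∨ ¬¬vld   — double negation
= ¬¬vld   — complement / identity
= vld   — double negation
This depends on vld, so it is not a constant.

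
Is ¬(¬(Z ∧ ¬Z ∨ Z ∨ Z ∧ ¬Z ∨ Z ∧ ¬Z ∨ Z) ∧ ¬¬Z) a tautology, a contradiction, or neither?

tautology

¬(¬(Z ∧ ¬Z ∨ Z ∨ Z ∧ ¬Z ∨ Z ∧ ¬Z ∨ Z) ∧ ¬¬Z)
= ¬(¬(Z ∧ ¬Z ∨ Z ∨ Z ∧ ¬Z ∨ Z) ∧ ¬¬Z)   [complement / identity]
= ¬(¬(Z ∧ ¬Z ∨ Z) ∧ ¬¬Z)   [idempotence]
= ¬(¬Z ∧ ¬¬Z)   [complement / identity]
= Z ∨ ¬Z   [De Morgan]
= True   [complement]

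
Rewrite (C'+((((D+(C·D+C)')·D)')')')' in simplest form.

(C'+((((D+(C·D+C)')·D)')')')'
= (C'+((D+(C·D+C)')·D)')'   — double negation
= C·(D+(C·D+C)')·D   — De Morgan
= C·(D+C')·D   — absorption
= C·D   — absorption

C·D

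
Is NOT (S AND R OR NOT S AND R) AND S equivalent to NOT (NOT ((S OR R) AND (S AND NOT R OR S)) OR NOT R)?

E1: NOT (S AND R OR NOT S AND R) AND S
    = NOT R AND S   (distribution)
E2: NOT (NOT ((S OR R) AND (S AND NOT R OR S)) OR NOT R)
    = NOT (NOT ((S OR R) AND S) OR NOT R)   (absorption)
    = NOT (NOT S OR NOT R)   (absorption)
    = S AND R   (De Morgan)
These differ: at R=0, S=1, E1 = 1 but E2 = 0.

No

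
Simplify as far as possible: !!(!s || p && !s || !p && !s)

!s

!!(!s || p && !s || !p && !s)
= !!(!s || !s)
= !!!s
= !s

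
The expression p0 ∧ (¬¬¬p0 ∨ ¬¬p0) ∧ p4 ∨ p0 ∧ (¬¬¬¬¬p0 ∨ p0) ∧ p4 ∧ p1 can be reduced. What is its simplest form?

p0 ∧ p4

p0 ∧ (¬¬¬p0 ∨ ¬¬p0) ∧ p4 ∨ p0 ∧ (¬¬¬¬¬p0 ∨ p0) ∧ p4 ∧ p1
= p0 ∧ (¬¬¬p0 ∨ ¬¬p0) ∧ p4 ∨ p0 ∧ (¬¬¬p0 ∨ p0) ∧ p4 ∧ p1
= p0 ∧ (¬¬¬p0 ∨ p0) ∧ p4 ∨ p0 ∧ (¬¬¬p0 ∨ p0) ∧ p4 ∧ p1
= p0 ∧ (¬¬¬p0 ∨ p0) ∧ p4
= p0 ∧ (¬p0 ∨ p0) ∧ p4
= p0 ∧ p4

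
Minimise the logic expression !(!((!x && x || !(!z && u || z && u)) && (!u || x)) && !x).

!(!((!x && x || !(!z && u || z && u)) && (!u || x)) && !x)
= (!x && x || !(!z && u || z && u)) && (!u || x) || x   [De Morgan]
= !(!z && u || z && u) && (!u || x) || x   [complement / identity]
= !u && (!u || x) || x   [distribution]
= !u || x   [absorption]

!u || x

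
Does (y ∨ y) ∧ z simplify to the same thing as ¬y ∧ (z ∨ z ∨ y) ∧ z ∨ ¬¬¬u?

No

E1: (y ∨ y) ∧ z
    = y ∧ z   [idempotence]
E2: ¬y ∧ (z ∨ z ∨ y) ∧ z ∨ ¬¬¬u
    = ¬y ∧ (z ∨ y) ∧ z ∨ ¬¬¬u   [idempotence]
    = ¬y ∧ z ∨ ¬¬¬u   [absorption]
    = ¬y ∧ z ∨ ¬u   [double negation]
These differ: at u=0, y=0, z=1, E1 = 0 but E2 = 1.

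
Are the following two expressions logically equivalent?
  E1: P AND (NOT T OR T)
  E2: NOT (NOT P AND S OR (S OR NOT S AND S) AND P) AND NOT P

No

E1: P AND (NOT T OR T)
    = P
E2: NOT (NOT P AND S OR (S OR NOT S AND S) AND P) AND NOT P
    = NOT (NOT P AND S OR S AND P) AND NOT P
    = NOT S AND NOT P
These differ: at P=0, S=0, T=0, E1 = 0 but E2 = 1.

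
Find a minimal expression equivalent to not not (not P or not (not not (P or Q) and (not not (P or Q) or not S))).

not not (not P or not (not not (P or Q) and (not not (P or Q) or not S)))
= not not (not P or not not not (P or Q))   [absorption]
= not not (not P or not (P or Q))   [double negation]
= not (P and (P or Q))   [De Morgan]
= not P   [absorption]

not P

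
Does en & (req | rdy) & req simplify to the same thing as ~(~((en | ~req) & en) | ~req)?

Yes

E1: en & (req | rdy) & req
    = en & req   [absorption]
E2: ~(~((en | ~req) & en) | ~req)
    = ~(~en | ~req)   [absorption]
    = en & req   [De Morgan]
Both reduce to en & req, so they are equivalent.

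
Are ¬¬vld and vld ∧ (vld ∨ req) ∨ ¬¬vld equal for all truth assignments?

E1: ¬¬vld
    = vld   (double negation)
E2: vld ∧ (vld ∨ req) ∨ ¬¬vld
    = vld ∨ ¬¬vld   (absorption)
    = vld ∨ vld   (double negation)
    = vld   (idempotence)
Both reduce to vld, so they are equivalent.

Yes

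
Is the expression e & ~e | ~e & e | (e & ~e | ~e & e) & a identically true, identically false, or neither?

e & ~e | ~e & e | (e & ~e | ~e & e) & a
= e & ~e | ~e & e
= e & ~e
= 0

identically false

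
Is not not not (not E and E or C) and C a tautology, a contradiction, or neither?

not not not (not E and E or C) and C
= not (not E and E or C) and C   — double negation
= not C and C   — complement / identity
= False   — complement

contradiction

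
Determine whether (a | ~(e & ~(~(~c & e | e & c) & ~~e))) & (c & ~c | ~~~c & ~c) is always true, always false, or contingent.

(a | ~(e & ~(~(~c & e | e & c) & ~~e))) & (c & ~c | ~~~c & ~c)
= (a | ~(e & (~c & e | e & c | ~e))) & (c & ~c | ~~~c & ~c)   (De Morgan)
= (a | ~(e & (e | ~e))) & (c & ~c | ~~~c & ~c)   (distribution)
= (a | ~(e & (e | ~e))) & (c & ~c | ~c & ~c)   (double negation)
= (a | ~(e & (e | ~e))) & ~c   (distribution)
= (a | ~e) & ~c   (complement / identity)
This depends on a, c, e, so it is not a constant.

contingent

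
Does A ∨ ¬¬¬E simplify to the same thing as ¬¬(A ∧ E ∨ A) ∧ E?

E1: A ∨ ¬¬¬E
    = A ∨ ¬E   — double negation
E2: ¬¬(A ∧ E ∨ A) ∧ E
    = ¬¬A ∧ E   — absorption
    = A ∧ E   — double negation
These differ: at A=0, E=0, E1 = 1 but E2 = 0.

No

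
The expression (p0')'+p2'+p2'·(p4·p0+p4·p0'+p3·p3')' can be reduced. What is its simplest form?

p0+p2'

(p0')'+p2'+p2'·(p4·p0+p4·p0'+p3·p3')'
= (p0')'+p2'+p2'·(p4+p3·p3')'   — distribution
= (p0')'+p2'+p2'·p4'   — complement / identity
= p0+p2'+p2'·p4'   — double negation
= p0+p2'   — absorption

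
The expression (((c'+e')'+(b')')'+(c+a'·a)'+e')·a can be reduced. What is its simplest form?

(c'+e')·a

(((c'+e')'+(b')')'+(c+a'·a)'+e')·a
= ((c'+e')·b'+(c+a'·a)'+e')·a
= ((c'+e')·b'+c'+e')·a
= (c'+e')·a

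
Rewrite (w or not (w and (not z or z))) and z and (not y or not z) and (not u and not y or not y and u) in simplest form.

z and not y

(w or not (w and (not z or z))) and z and (not y or not z) and (not u and not y or not y and u)
= (w or not (w and (not z or z))) and z and (not y or not z) and not y   — distribution
= (w or not w) and z and (not y or not z) and not y   — complement / identity
= (w or not w) and z and not y   — absorption
= z and not y   — complement / identity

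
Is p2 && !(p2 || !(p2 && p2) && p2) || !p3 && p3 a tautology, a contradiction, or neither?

contradiction

p2 && !(p2 || !(p2 && p2) && p2) || !p3 && p3
= p2 && !(p2 || !p2 && p2) || !p3 && p3   [idempotence]
= p2 && !p2 || !p3 && p3   [complement / identity]
= !p3 && p3   [complement / identity]
= false   [complement]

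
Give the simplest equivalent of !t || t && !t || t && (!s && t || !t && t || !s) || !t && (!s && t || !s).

!t || !s

!t || t && !t || t && (!s && t || !t && t || !s) || !t && (!s && t || !s)
= !t || t && !t || t && (!s && t || !s) || !t && (!s && t || !s)   — complement / identity
= !t || t && (!s && t || !s) || !t && (!s && t || !s)   — complement / identity
= !t || !s && t || !s   — distribution
= !t || !s   — absorption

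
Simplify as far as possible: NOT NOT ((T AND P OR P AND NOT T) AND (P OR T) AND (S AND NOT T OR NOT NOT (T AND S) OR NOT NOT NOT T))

NOT NOT ((T AND P OR P AND NOT T) AND (P OR T) AND (S AND NOT T OR NOT NOT (T AND S) OR NOT NOT NOT T))
= (T AND P OR P AND NOT T) AND (P OR T) AND (S AND NOT T OR NOT NOT (T AND S) OR NOT NOT NOT T)
= (T AND P OR P AND NOT T) AND (P OR T) AND (S AND NOT T OR T AND S OR NOT NOT NOT T)
= P AND (P OR T) AND (S AND NOT T OR T AND S OR NOT NOT NOT T)
= P AND (P OR T) AND (S OR NOT NOT NOT T)
= P AND (S OR NOT NOT NOT T)
= P AND (S OR NOT T)

P AND (S OR NOT T)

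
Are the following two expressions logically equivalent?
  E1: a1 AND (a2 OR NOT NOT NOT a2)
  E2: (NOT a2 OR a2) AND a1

E1: a1 AND (a2 OR NOT NOT NOT a2)
    = a1 AND (a2 OR NOT a2)
    = a1
E2: (NOT a2 OR a2) AND a1
    = a1
Both reduce to a1, so they are equivalent.

Yes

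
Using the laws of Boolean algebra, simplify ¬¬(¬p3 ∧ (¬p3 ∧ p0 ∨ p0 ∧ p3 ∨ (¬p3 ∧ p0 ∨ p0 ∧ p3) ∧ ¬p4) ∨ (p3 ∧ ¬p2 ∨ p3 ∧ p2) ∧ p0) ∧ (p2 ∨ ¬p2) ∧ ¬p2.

p0 ∧ ¬p2

¬¬(¬p3 ∧ (¬p3 ∧ p0 ∨ p0 ∧ p3 ∨ (¬p3 ∧ p0 ∨ p0 ∧ p3) ∧ ¬p4) ∨ (p3 ∧ ¬p2 ∨ p3 ∧ p2) ∧ p0) ∧ (p2 ∨ ¬p2) ∧ ¬p2
= ¬¬(¬p3 ∧ (¬p3 ∧ p0 ∨ p0 ∧ p3) ∨ (p3 ∧ ¬p2 ∨ p3 ∧ p2) ∧ p0) ∧ (p2 ∨ ¬p2) ∧ ¬p2   (absorption)
= ¬¬(¬p3 ∧ (¬p3 ∧ p0 ∨ p0 ∧ p3) ∨ p3 ∧ p0) ∧ (p2 ∨ ¬p2) ∧ ¬p2   (distribution)
= ¬¬(¬p3 ∧ p0 ∨ p3 ∧ p0) ∧ (p2 ∨ ¬p2) ∧ ¬p2   (distribution)
= ¬¬p0 ∧ (p2 ∨ ¬p2) ∧ ¬p2   (distribution)
= p0 ∧ (p2 ∨ ¬p2) ∧ ¬p2   (double negation)
= p0 ∧ ¬p2   (complement / identity)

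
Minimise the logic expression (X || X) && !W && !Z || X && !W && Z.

X && !W

(X || X) && !W && !Z || X && !W && Z
= X && !W && !Z || X && !W && Z   [idempotence]
= X && !W   [distribution]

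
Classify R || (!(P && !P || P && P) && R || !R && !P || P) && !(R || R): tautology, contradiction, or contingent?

R || (!(P && !P || P && P) && R || !R && !P || P) && !(R || R)
= R || (!P && R || !R && !P || P) && !(R || R)
= R || (!P || P) && !(R || R)
= R || (!P || P) && !R
= R || !R
= true

tautology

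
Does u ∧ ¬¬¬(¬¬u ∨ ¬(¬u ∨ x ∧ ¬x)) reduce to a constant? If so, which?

u ∧ ¬¬¬(¬¬u ∨ ¬(¬u ∨ x ∧ ¬x))
= u ∧ ¬¬¬(¬¬u ∨ ¬¬u)   [complement / identity]
= u ∧ ¬¬(¬u ∧ ¬u)   [De Morgan]
= u ∧ ¬¬¬u   [idempotence]
= u ∧ ¬u   [double negation]
= False   [complement]

yes, False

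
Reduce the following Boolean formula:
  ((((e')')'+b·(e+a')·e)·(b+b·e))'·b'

b'

((((e')')'+b·(e+a')·e)·(b+b·e))'·b'
= ((e'+b·(e+a')·e)·(b+b·e))'·b'
= ((e'+b·e)·(b+b·e))'·b'
= (e'·b+b·e)'·b'
= b'·b'
= b'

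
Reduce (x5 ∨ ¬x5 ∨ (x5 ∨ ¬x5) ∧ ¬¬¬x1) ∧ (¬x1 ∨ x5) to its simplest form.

¬x1 ∨ x5

(x5 ∨ ¬x5 ∨ (x5 ∨ ¬x5) ∧ ¬¬¬x1) ∧ (¬x1 ∨ x5)
= (x5 ∨ ¬x5 ∨ (x5 ∨ ¬x5) ∧ ¬x1) ∧ (¬x1 ∨ x5)   (double negation)
= (x5 ∨ ¬x5) ∧ (¬x1 ∨ x5)   (absorption)
= ¬x1 ∨ x5   (complement / identity)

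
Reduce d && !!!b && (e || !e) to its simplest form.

d && !!!b && (e || !e)
= d && !!!b   (complement / identity)
= d && !b   (double negation)

d && !b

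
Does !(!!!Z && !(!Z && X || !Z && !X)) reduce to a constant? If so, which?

!(!!!Z && !(!Z && X || !Z && !X))
= !!Z || !Z && X || !Z && !X   [De Morgan]
= Z || !Z && X || !Z && !X   [double negation]
= Z || !Z   [distribution]
= true   [complement]

yes, True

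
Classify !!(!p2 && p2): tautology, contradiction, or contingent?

!!(!p2 && p2)
= !p2 && p2   — double negation
= false   — complement

contradiction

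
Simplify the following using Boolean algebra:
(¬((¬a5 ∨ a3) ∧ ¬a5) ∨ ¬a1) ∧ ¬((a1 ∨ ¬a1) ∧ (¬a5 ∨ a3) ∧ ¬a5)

(¬((¬a5 ∨ a3) ∧ ¬a5) ∨ ¬a1) ∧ ¬((a1 ∨ ¬a1) ∧ (¬a5 ∨ a3) ∧ ¬a5)
= (¬((¬a5 ∨ a3) ∧ ¬a5) ∨ ¬a1) ∧ ¬((¬a5 ∨ a3) ∧ ¬a5)   (complement / identity)
= ¬((¬a5 ∨ a3) ∧ ¬a5)   (absorption)
= ¬¬a5   (absorption)
= a5   (double negation)

a5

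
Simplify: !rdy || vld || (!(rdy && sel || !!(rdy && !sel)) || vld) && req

!rdy || vld || (!(rdy && sel || !!(rdy && !sel)) || vld) && req
= !rdy || vld || (!(rdy && sel || rdy && !sel) || vld) && req   (double negation)
= !rdy || vld || (!rdy || vld) && req   (distribution)
= !rdy || vld   (absorption)

!rdy || vld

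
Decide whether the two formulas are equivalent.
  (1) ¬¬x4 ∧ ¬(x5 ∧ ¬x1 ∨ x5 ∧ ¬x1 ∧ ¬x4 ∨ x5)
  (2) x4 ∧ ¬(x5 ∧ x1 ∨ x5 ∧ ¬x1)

E1: ¬¬x4 ∧ ¬(x5 ∧ ¬x1 ∨ x5 ∧ ¬x1 ∧ ¬x4 ∨ x5)
    = ¬¬x4 ∧ ¬(x5 ∧ ¬x1 ∨ x5)   [absorption]
    = x4 ∧ ¬(x5 ∧ ¬x1 ∨ x5)   [double negation]
    = x4 ∧ ¬x5   [absorption]
E2: x4 ∧ ¬(x5 ∧ x1 ∨ x5 ∧ ¬x1)
    = x4 ∧ ¬x5   [distribution]
Both reduce to x4 ∧ ¬x5, so they are equivalent.

Yes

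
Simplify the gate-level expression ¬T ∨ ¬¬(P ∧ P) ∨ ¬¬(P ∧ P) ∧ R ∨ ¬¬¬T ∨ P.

¬T ∨ ¬¬(P ∧ P) ∨ ¬¬(P ∧ P) ∧ R ∨ ¬¬¬T ∨ P
= ¬T ∨ ¬¬(P ∧ P) ∨ ¬¬¬T ∨ P   [absorption]
= ¬T ∨ ¬¬(P ∧ P) ∨ ¬T ∨ P   [double negation]
= ¬T ∨ ¬¬P ∨ ¬T ∨ P   [idempotence]
= ¬T ∨ P ∨ ¬T ∨ P   [double negation]
= ¬T ∨ P   [idempotence]

¬T ∨ P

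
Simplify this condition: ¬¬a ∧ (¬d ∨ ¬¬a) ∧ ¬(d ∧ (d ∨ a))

a ∧ ¬d

¬¬a ∧ (¬d ∨ ¬¬a) ∧ ¬(d ∧ (d ∨ a))
= ¬¬a ∧ (¬d ∨ ¬¬a) ∧ ¬d
= a ∧ (¬d ∨ ¬¬a) ∧ ¬d
= a ∧ (¬d ∨ a) ∧ ¬d
= a ∧ ¬d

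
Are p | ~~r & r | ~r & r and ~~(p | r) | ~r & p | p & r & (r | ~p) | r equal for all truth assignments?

E1: p | ~~r & r | ~r & r
    = p | r & r | ~r & r   (double negation)
    = p | r   (distribution)
E2: ~~(p | r) | ~r & p | p & r & (r | ~p) | r
    = ~~(p | r) | ~r & p | p & r | r   (absorption)
    = ~~(p | r) | p | r   (distribution)
    = p | r | p | r   (double negation)
    = p | r   (idempotence)
Both reduce to p | r, so they are equivalent.

Yes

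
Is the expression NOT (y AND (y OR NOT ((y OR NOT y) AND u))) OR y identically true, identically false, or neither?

NOT (y AND (y OR NOT ((y OR NOT y) AND u))) OR y
= NOT (y AND (y OR NOT u)) OR y   (complement / identity)
= NOT y OR y   (absorption)
= TRUE   (complement)

identically true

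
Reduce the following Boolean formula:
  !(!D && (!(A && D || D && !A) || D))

!(!D && (!(A && D || D && !A) || D))
= !(!D && (!D || D))
= !!D
= D

D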